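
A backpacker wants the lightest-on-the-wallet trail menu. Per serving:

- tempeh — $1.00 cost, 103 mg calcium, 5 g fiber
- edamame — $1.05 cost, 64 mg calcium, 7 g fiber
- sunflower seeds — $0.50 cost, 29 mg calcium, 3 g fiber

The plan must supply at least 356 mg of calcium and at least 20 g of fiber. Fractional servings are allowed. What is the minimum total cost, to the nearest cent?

$3.76

Minimising a linear cost over {calcium ≥ 356, fiber ≥ 20, servings ≥ 0} — the optimum is at a vertex, using one or two foods.
tempeh only: max(356/103, 20/5) = 4 servings → $4.00.
edamame only: max(356/64, 20/7) = 5.562 servings → $5.84.
sunflower seeds only: max(356/29, 20/3) = 12.28 servings → $6.14.
tempeh + edamame with both tight: 3.022 servings and 0.6983 servings → $3.76.
tempeh + sunflower seeds with both tight: 2.976 servings and 1.707 servings → $3.83.
edamame + sunflower seeds: the both-tight solution has a negative serving — not a feasible corner.
The minimum over all feasible corners is $3.76.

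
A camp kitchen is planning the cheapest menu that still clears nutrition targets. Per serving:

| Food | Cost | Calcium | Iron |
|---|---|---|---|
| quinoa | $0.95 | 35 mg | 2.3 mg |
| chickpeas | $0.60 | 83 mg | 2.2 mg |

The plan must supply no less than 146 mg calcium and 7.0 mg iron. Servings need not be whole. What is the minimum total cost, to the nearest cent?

$1.91

This is a tiny linear program; its minimum lies at a vertex of the feasible set. List the vertices and price them.
quinoa only: max(146/35, 7.0/2.3) = 4.171 servings → $3.96.
chickpeas only: max(146/83, 7.0/2.2) = 3.182 servings → $1.91.
quinoa + chickpeas with both tight: 2.281 servings and 0.7972 servings → $2.65.
So the least-cost plan costs $1.91.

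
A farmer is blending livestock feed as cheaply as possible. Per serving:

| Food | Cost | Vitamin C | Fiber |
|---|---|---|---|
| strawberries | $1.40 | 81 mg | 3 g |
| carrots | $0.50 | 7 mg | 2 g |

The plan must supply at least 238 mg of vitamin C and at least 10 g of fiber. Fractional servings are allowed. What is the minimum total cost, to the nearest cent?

At the optimum either one food covers both requirements or two foods hit both targets exactly; no other combination can be cheaper.
strawberries only: max(238/81, 10/3) = 3.333 servings → $4.67.
carrots only: max(238/7, 10/2) = 34 servings → $17.00.
strawberries + carrots with both tight: 2.879 servings and 0.6809 servings → $4.37.
So the least-cost plan costs $4.37.

$4.37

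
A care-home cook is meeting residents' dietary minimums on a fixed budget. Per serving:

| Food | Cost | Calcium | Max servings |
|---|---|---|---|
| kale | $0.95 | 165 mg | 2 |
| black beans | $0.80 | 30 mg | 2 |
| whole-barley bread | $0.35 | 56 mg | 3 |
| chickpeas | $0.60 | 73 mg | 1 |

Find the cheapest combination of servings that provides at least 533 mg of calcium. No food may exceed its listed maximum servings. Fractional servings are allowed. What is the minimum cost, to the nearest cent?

$3.24

Cost per mg of calcium: kale $0.0058, whole-barley bread $0.0063, chickpeas $0.0082, black beans $0.0267.
Take 2 servings of kale: +330.0 mg calcium for $1.90 (total $1.90, still need 203.0 mg).
Take 3 servings of whole-barley bread: +168.0 mg calcium for $1.05 (total $2.95, still need 35.0 mg).
Take 0.4795 servings of chickpeas: +35.0 mg calcium for $0.29 (total $3.24, still need 0.0 mg).
Greedy by cheapest-per-mg is optimal for a single linear constraint, so the minimum cost is $3.24.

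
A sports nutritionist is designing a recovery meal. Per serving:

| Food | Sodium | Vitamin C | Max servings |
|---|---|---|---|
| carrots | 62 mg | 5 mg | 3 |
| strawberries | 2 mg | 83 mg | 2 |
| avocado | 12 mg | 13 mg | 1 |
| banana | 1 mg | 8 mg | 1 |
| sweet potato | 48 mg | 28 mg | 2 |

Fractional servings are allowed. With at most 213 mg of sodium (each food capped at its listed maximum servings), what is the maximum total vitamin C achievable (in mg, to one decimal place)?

Vitamin C per mg sodium: strawberries 41.5, banana 8, avocado 1.083, sweet potato 0.5833, carrots 0.08065.
Take 2 servings of strawberries: uses 4 mg sodium, +166.0 mg vitamin C (running total 166.0 mg).
Take 1 serving of banana: uses 1 mg sodium, +8.0 mg vitamin C (running total 174.0 mg).
Take 1 serving of avocado: uses 12 mg sodium, +13.0 mg vitamin C (running total 187.0 mg).
Take 2 servings of sweet potato: uses 96 mg sodium, +56.0 mg vitamin C (running total 243.0 mg).
Take 1.613 servings of carrots: uses 100 mg sodium, +8.1 mg vitamin C (running total 251.1 mg).
Filling greedily by vitamin C-per-mg sodium is optimal for one linear limit, giving 251.1 mg.

251.1 mg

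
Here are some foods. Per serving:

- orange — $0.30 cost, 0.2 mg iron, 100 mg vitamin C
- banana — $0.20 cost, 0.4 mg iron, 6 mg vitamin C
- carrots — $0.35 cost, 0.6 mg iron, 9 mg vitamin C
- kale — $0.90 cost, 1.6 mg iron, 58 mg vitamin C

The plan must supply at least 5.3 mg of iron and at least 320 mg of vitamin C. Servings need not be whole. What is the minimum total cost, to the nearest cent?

Minimising a linear cost over {iron ≥ 5.3, vitamin C ≥ 320, servings ≥ 0} — the optimum is at a vertex, using one or two foods.
orange only: max(5.3/0.2, 320/100) = 26.5 servings → $7.95.
banana only: max(5.3/0.4, 320/6) = 53.33 servings → $10.67.
carrots only: max(5.3/0.6, 320/9) = 35.56 servings → $12.44.
kale only: max(5.3/1.6, 320/58) = 5.517 servings → $4.97.
orange + banana with both tight: 2.479 servings and 12.01 servings → $3.15.
orange + carrots with both tight: 2.479 servings and 8.007 servings → $3.55.
orange + kale with both tight: 1.379 servings and 3.14 servings → $3.24.
banana + carrots (both tight): parallel constraints — no distinct corner.
banana + kale: intersection lies outside the first quadrant.
carrots + kale: intersection lies outside the first quadrant.
Cheapest feasible corner: $3.15.

$3.15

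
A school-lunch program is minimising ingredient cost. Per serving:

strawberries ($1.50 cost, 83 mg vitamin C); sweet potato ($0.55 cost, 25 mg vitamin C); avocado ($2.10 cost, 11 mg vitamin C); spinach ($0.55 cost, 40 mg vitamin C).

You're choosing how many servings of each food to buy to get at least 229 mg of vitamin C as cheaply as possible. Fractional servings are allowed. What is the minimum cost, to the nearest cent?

$3.15

Cost per mg of vitamin C: spinach $0.0138, strawberries $0.0181, sweet potato $0.0220, avocado $0.1909.
With no serving limits, use only spinach: 229 mg / 40 mg = 5.725 servings × $0.55 = $3.15.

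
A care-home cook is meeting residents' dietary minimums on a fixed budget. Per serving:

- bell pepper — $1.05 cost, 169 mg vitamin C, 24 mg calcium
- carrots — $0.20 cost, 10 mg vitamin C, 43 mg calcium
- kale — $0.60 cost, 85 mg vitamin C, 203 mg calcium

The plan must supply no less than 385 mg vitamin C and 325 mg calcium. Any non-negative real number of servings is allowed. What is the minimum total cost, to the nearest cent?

$2.49

Compare the cost at each extreme point of the feasible region.
bell pepper only: max(385/169, 325/24) = 13.54 servings → $14.22.
carrots only: max(385/10, 325/43) = 38.5 servings → $7.70.
kale only: max(385/85, 325/203) = 4.529 servings → $2.72.
bell pepper + carrots with both tight: 1.893 servings and 6.501 servings → $3.29.
bell pepper + kale with both tight: 1.566 servings and 1.416 servings → $2.49.
carrots + kale with both targets exact would need a negative amount; discard.
The minimum over all feasible corners is $2.49.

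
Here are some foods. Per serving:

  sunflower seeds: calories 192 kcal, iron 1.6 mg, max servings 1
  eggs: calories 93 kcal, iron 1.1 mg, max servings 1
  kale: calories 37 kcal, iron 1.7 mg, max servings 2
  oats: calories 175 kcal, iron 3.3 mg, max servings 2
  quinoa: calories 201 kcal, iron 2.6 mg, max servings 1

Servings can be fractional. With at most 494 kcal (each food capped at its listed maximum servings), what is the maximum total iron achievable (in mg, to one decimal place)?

Iron per kcal: kale 0.04595, oats 0.01886, quinoa 0.01294, eggs 0.01183, sunflower seeds 0.008333.
Take 2 servings of kale: uses 74 kcal, +3.4 mg iron (running total 3.4 mg).
Take 2 servings of oats: uses 350 kcal, +6.6 mg iron (running total 10.0 mg).
Take 0.3483 servings of quinoa: uses 70 kcal, +0.9 mg iron (running total 10.9 mg).
Filling greedily by iron-per-kcal is optimal for one linear limit, giving 10.9 mg.

10.9 mg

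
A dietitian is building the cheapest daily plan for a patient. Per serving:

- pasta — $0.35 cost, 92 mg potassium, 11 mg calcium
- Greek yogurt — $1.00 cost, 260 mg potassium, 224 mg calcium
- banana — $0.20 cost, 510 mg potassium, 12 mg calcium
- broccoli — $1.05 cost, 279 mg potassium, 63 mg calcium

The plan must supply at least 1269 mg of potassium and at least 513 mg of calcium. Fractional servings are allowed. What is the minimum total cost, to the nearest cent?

pasta only: max(1269/92, 513/11) = 46.64 servings → $16.32.
Greek yogurt only: max(1269/260, 513/224) = 4.881 servings → $4.88.
banana only: max(1269/510, 513/12) = 42.75 servings → $8.55.
broccoli only: max(1269/279, 513/63) = 8.143 servings → $8.55.
pasta + Greek yogurt with both tight: 8.501 servings and 1.873 servings → $4.85.
pasta + banana: intersection lies outside the first quadrant.
pasta + broccoli: intersection lies outside the first quadrant.
Greek yogurt + banana with both tight: 2.217 servings and 1.358 servings → $2.49.
Greek yogurt + broccoli with both tight: 1.37 servings and 3.272 servings → $4.81.
banana + broccoli with both targets exact would need a negative amount; discard.
So the least-cost plan costs $2.49.

$2.49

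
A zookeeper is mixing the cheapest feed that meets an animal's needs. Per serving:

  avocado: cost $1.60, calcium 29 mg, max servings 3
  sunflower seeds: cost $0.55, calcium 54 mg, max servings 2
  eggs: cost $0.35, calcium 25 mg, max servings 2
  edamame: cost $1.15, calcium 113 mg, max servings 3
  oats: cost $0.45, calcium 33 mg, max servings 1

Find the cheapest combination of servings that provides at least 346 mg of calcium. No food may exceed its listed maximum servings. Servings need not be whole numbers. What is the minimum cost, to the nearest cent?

$3.52

Cost per mg of calcium: edamame $0.0102, sunflower seeds $0.0102, oats $0.0136, eggs $0.0140, avocado $0.0552.
Take 3 servings of edamame: +339.0 mg calcium for $3.45 (total $3.45, still need 7.0 mg).
Take 0.1296 servings of sunflower seeds: +7.0 mg calcium for $0.07 (total $3.52, still need 0.0 mg).
Greedy by cheapest-per-mg is optimal for a single linear constraint, so the minimum cost is $3.52.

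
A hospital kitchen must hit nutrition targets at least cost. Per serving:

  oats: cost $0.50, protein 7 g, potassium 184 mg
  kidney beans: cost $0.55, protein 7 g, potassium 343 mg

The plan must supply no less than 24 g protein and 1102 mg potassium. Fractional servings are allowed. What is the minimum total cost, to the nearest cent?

$1.86

An LP optimum is at a vertex; with two nutrient constraints at most two foods are used. Check each candidate.
oats only: max(24/7, 1102/184) = 5.989 servings → $2.99.
kidney beans only: max(24/7, 1102/343) = 3.429 servings → $1.89.
oats + kidney beans with both tight: 0.4654 servings and 2.963 servings → $1.86.
Cheapest feasible corner: $1.86.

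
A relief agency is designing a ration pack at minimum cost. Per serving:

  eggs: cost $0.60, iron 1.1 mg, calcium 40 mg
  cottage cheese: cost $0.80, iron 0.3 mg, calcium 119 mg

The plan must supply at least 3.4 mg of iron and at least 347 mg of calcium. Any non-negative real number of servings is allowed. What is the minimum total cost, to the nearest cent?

$3.17

This is a tiny linear program; its minimum lies at a vertex of the feasible set. List the vertices and price them.
eggs only: max(3.4/1.1, 347/40) = 8.675 servings → $5.21.
cottage cheese only: max(3.4/0.3, 347/119) = 11.33 servings → $9.07.
eggs + cottage cheese with both tight: 2.527 servings and 2.066 servings → $3.17.
So the least-cost plan costs $3.17.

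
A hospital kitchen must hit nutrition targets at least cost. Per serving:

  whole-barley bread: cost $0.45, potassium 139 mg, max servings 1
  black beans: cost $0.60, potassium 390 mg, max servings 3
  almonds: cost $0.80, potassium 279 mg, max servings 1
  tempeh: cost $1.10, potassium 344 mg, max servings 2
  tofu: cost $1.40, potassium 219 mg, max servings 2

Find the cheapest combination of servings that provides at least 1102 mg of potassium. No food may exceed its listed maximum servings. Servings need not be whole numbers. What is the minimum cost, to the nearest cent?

$1.70

Cost per mg of potassium: black beans $0.0015, almonds $0.0029, tempeh $0.0032, whole-barley bread $0.0032, tofu $0.0064.
Take 2.826 servings of black beans: +1102.0 mg potassium for $1.70 (total $1.70, still need 0.0 mg).
Filling from the cheapest source first is optimal under one linear minimum: $1.70.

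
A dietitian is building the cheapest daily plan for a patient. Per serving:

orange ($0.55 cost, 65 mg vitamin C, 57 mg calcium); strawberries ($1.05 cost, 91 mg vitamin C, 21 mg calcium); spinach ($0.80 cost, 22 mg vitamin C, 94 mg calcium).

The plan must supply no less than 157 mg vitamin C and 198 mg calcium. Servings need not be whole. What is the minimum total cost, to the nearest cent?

$1.82

orange only: max(157/65, 198/57) = 3.474 servings → $1.91.
strawberries only: max(157/91, 198/21) = 9.429 servings → $9.90.
spinach only: max(157/22, 198/94) = 7.136 servings → $5.71.
orange + strawberries: intersection lies outside the first quadrant.
orange + spinach with both tight: 2.142 servings and 0.8075 servings → $1.82.
strawberries + spinach with both tight: 1.285 servings and 1.819 servings → $2.81.
So the least-cost plan costs $1.82.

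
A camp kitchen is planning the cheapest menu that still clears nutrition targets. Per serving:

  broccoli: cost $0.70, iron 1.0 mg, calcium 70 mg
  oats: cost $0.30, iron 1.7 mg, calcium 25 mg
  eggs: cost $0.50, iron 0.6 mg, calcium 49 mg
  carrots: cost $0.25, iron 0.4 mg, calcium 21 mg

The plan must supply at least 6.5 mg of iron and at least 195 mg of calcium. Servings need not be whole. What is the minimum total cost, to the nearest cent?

$2.09

This is a tiny linear program; its minimum lies at a vertex of the feasible set. List the vertices and price them.
broccoli only: max(6.5/1.0, 195/70) = 6.5 servings → $4.55.
oats only: max(6.5/1.7, 195/25) = 7.8 servings → $2.34.
eggs only: max(6.5/0.6, 195/49) = 10.83 servings → $5.42.
carrots only: max(6.5/0.4, 195/21) = 16.25 servings → $4.06.
broccoli + oats with both tight: 1.798 servings and 2.766 servings → $2.09.
broccoli + eggs with both targets exact would need a negative amount; discard.
broccoli + carrots: intersection lies outside the first quadrant.
oats + eggs with both tight: 2.95 servings and 2.474 servings → $2.12.
oats + carrots with both tight: 2.276 servings and 6.576 servings → $2.33.
eggs + carrots: the both-tight solution has a negative serving — not a feasible corner.
The minimum over all feasible corners is $2.09.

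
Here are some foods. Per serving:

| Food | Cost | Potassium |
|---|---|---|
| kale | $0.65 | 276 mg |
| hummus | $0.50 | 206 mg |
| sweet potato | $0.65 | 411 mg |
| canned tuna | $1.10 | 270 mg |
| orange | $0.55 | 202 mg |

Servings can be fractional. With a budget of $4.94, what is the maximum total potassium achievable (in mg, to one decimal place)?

3123.6 mg

Potassium per dollar: sweet potato 632.3, kale 424.6, hummus 412, orange 367.3, canned tuna 245.5.
With no serving limits, spend the whole cost allowance on sweet potato: $4.94 / $0.65 × 411 mg = 3123.6 mg.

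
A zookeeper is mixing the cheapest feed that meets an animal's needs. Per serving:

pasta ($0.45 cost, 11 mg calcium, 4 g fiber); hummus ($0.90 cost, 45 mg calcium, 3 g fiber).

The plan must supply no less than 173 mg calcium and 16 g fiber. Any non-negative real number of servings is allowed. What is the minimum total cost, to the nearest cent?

pasta only: max(173/11, 16/4) = 15.73 servings → $7.08.
hummus only: max(173/45, 16/3) = 5.333 servings → $4.80.
pasta + hummus with both tight: 1.367 servings and 3.51 servings → $3.77.
So the least-cost plan costs $3.77.

$3.77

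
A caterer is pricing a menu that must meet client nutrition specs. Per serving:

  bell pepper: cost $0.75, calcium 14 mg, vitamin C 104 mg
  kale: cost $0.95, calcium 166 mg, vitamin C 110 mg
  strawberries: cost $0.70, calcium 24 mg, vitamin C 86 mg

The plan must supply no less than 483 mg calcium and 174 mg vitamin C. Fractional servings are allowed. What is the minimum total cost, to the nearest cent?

Two binding constraints pin down two serving amounts, so the optimal mix uses at most two foods. The candidates are each food alone (scaled to the tighter of calcium/vitamin C) and each pair with both constraints tight.
bell pepper only: max(483/14, 174/104) = 34.5 servings → $25.88.
kale only: max(483/166, 174/110) = 2.91 servings → $2.76.
strawberries only: max(483/24, 174/86) = 20.12 servings → $14.09.
bell pepper + kale: intersection lies outside the first quadrant.
bell pepper + strawberries: the both-tight solution has a negative serving — not a feasible corner.
kale + strawberries: intersection lies outside the first quadrant.
Cheapest feasible corner: $2.76.

$2.76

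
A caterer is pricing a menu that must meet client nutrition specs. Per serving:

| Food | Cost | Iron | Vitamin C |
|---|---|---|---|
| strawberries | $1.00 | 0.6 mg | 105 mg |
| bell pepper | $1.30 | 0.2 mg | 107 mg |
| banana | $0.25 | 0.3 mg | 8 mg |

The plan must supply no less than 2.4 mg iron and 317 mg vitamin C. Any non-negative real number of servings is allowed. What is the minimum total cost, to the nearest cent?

$3.42

With two linear requirements the optimum uses one or two foods; enumerate the corners.
strawberries only: max(2.4/0.6, 317/105) = 4 servings → $4.00.
bell pepper only: max(2.4/0.2, 317/107) = 12 servings → $15.60.
banana only: max(2.4/0.3, 317/8) = 39.62 servings → $9.91.
strawberries + bell pepper with both targets exact would need a negative amount; discard.
strawberries + banana with both tight: 2.843 servings and 2.315 servings → $3.42.
bell pepper + banana with both tight: 2.489 servings and 6.341 servings → $4.82.
Cheapest feasible corner: $3.42.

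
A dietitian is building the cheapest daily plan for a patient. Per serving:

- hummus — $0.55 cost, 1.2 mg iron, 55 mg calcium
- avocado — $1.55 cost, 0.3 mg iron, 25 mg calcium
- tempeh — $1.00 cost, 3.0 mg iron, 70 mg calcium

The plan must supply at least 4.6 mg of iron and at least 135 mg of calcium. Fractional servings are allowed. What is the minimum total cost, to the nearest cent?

$1.69

A basic optimal solution has at most two foods positive. Try each food alone and each pair with both targets met exactly.
hummus only: max(4.6/1.2, 135/55) = 3.833 servings → $2.11.
avocado only: max(4.6/0.3, 135/25) = 15.33 servings → $23.77.
tempeh only: max(4.6/3.0, 135/70) = 1.929 servings → $1.93.
hummus + avocado: the both-tight solution has a negative serving — not a feasible corner.
hummus + tempeh with both tight: 1.025 servings and 1.123 servings → $1.69.
avocado + tempeh with both tight: 1.537 servings and 1.38 servings → $3.76.
Cheapest feasible corner: $1.69.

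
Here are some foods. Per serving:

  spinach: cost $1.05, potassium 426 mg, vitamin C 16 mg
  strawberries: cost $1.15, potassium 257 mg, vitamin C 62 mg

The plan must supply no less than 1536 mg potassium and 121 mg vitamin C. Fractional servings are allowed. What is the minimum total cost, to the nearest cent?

An LP optimum is at a vertex; with two nutrient constraints at most two foods are used. Check each candidate.
spinach only: max(1536/426, 121/16) = 7.562 servings → $7.94.
strawberries only: max(1536/257, 121/62) = 5.977 servings → $6.87.
spinach + strawberries with both tight: 2.876 servings and 1.209 servings → $4.41.
The minimum over all feasible corners is $4.41.

$4.41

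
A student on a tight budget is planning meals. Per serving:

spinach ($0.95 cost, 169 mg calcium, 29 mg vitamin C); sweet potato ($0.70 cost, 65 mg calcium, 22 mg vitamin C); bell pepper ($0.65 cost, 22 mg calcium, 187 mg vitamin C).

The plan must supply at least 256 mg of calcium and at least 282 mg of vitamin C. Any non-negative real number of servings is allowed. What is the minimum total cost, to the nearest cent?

$2.12

An LP optimum is at a vertex; with two nutrient constraints at most two foods are used. Check each candidate.
spinach only: max(256/169, 282/29) = 9.724 servings → $9.24.
sweet potato only: max(256/65, 282/22) = 12.82 servings → $8.97.
bell pepper only: max(256/22, 282/187) = 11.64 servings → $7.56.
spinach + sweet potato: the both-tight solution has a negative serving — not a feasible corner.
spinach + bell pepper with both tight: 1.346 servings and 1.299 servings → $2.12.
sweet potato + bell pepper with both tight: 3.57 servings and 1.088 servings → $3.21.
Cheapest feasible corner: $2.12.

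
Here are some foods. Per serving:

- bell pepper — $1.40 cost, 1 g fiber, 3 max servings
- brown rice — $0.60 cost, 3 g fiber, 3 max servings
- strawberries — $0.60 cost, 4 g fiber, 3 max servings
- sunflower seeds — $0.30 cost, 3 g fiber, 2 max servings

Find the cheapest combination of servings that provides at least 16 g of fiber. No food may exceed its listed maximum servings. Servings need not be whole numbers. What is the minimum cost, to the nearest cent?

Cost per g of fiber: sunflower seeds $0.1000, strawberries $0.1500, brown rice $0.2000, bell pepper $1.4000.
Take 2 servings of sunflower seeds: +6.0 g fiber for $0.60 (total $0.60, still need 10.0 g).
Take 2.5 servings of strawberries: +10.0 g fiber for $1.50 (total $2.10, still need 0.0 g).
Filling from the cheapest source first is optimal under one linear minimum: $2.10.

$2.10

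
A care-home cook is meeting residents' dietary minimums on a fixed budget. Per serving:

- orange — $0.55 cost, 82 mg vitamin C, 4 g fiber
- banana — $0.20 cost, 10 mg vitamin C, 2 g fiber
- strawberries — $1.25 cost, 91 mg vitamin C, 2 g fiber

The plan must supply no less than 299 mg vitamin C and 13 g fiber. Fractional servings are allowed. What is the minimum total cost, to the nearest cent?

Minimising a linear cost over {vitamin C ≥ 299, fiber ≥ 13, servings ≥ 0} — the optimum is at a vertex, using one or two foods.
orange only: max(299/82, 13/4) = 3.646 servings → $2.01.
banana only: max(299/10, 13/2) = 29.9 servings → $5.98.
strawberries only: max(299/91, 13/2) = 6.5 servings → $8.12.
orange + banana with both targets exact would need a negative amount; discard.
orange + strawberries with both tight: 2.925 servings and 0.65 servings → $2.42.
banana + strawberries with both tight: 3.611 servings and 2.889 servings → $4.33.
So the least-cost plan costs $2.01.

$2.01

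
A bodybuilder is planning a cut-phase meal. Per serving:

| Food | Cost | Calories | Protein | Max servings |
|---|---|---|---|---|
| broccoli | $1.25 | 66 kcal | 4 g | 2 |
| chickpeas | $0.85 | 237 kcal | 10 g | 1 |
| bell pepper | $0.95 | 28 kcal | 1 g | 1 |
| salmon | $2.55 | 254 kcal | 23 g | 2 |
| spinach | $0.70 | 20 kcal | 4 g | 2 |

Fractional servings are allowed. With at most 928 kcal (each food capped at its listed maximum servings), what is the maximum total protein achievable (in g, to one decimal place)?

72.4 g

Protein per kcal: spinach 0.2, salmon 0.09055, broccoli 0.06061, chickpeas 0.04219, bell pepper 0.03571.
Take 2 servings of spinach: uses 40 kcal, +8.0 g protein (running total 8.0 g).
Take 2 servings of salmon: uses 508 kcal, +46.0 g protein (running total 54.0 g).
Take 2 servings of broccoli: uses 132 kcal, +8.0 g protein (running total 62.0 g).
Take 1 serving of chickpeas: uses 237 kcal, +10.0 g protein (running total 72.0 g).
Take 0.3929 servings of bell pepper: uses 11 kcal, +0.4 g protein (running total 72.4 g).
Greedy by best ratio exhausts the calories allowance optimally: 72.4 g.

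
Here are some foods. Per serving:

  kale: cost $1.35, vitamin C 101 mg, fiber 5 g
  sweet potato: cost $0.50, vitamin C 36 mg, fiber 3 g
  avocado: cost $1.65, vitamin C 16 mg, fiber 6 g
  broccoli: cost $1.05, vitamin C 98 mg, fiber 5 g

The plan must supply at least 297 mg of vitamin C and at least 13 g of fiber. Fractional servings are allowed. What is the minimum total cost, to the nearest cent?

An LP optimum is at a vertex; with two nutrient constraints at most two foods are used. Check each candidate.
kale only: max(297/101, 13/5) = 2.941 servings → $3.97.
sweet potato only: max(297/36, 13/3) = 8.25 servings → $4.12.
avocado only: max(297/16, 13/6) = 18.56 servings → $30.63.
broccoli only: max(297/98, 13/5) = 3.031 servings → $3.18.
kale + sweet potato: intersection lies outside the first quadrant.
kale + avocado: intersection lies outside the first quadrant.
kale + broccoli: intersection lies outside the first quadrant.
sweet potato + avocado with both targets exact would need a negative amount; discard.
sweet potato + broccoli with both targets exact would need a negative amount; discard.
avocado + broccoli: the both-tight solution has a negative serving — not a feasible corner.
So the least-cost plan costs $3.18.

$3.18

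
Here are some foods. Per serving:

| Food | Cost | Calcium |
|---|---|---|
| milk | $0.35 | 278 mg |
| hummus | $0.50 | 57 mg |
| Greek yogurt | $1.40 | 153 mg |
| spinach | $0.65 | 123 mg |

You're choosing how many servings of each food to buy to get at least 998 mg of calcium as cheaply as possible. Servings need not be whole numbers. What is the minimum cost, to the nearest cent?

Cost per mg of calcium: milk $0.0013, spinach $0.0053, hummus $0.0088, Greek yogurt $0.0092.
With no serving limits, use only milk: 998 mg / 278 mg = 3.59 servings × $0.35 = $1.26.

$1.26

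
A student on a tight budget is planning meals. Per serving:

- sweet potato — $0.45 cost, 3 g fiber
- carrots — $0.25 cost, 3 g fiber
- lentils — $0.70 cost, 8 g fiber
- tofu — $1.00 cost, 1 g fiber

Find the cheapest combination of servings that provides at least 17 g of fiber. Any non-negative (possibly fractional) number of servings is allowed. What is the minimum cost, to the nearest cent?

$1.42

Cost per g of fiber: carrots $0.0833, lentils $0.0875, sweet potato $0.1500, tofu $1.0000.
With no serving limits, use only carrots: 17 g / 3 g = 5.667 servings × $0.25 = $1.42.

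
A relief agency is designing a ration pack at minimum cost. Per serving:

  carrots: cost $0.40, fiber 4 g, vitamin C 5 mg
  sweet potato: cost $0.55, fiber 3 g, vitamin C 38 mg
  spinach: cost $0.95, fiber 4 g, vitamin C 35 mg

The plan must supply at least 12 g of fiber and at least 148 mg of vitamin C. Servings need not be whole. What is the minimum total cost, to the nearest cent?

$2.17

Compare the cost at each extreme point of the feasible region.
carrots only: max(12/4, 148/5) = 29.6 servings → $11.84.
sweet potato only: max(12/3, 148/38) = 4 servings → $2.20.
spinach only: max(12/4, 148/35) = 4.229 servings → $4.02.
carrots + sweet potato with both tight: 0.08759 servings and 3.883 servings → $2.17.
carrots + spinach: intersection lies outside the first quadrant.
sweet potato + spinach with both tight: 3.66 servings and 0.2553 servings → $2.26.
So the least-cost plan costs $2.17.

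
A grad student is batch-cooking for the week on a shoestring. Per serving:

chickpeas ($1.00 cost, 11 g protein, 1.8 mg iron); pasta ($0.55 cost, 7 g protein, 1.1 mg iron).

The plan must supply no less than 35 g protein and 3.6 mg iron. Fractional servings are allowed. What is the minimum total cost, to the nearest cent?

For a min-cost LP with two ≥-constraints, a basic feasible solution has at most two positive variables.
chickpeas only: max(35/11, 3.6/1.8) = 3.182 servings → $3.18.
pasta only: max(35/7, 3.6/1.1) = 5 servings → $2.75.
chickpeas + pasta with both targets exact would need a negative amount; discard.
The minimum over all feasible corners is $2.75.

$2.75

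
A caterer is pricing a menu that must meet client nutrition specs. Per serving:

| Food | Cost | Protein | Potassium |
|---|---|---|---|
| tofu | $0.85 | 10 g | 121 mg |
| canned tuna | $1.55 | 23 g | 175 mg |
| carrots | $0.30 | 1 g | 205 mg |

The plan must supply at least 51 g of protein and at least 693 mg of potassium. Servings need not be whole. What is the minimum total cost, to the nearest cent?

Minimising a linear cost over {protein ≥ 51, potassium ≥ 693, servings ≥ 0} — the optimum is at a vertex, using one or two foods.
tofu only: max(51/10, 693/121) = 5.727 servings → $4.87.
canned tuna only: max(51/23, 693/175) = 3.96 servings → $6.14.
carrots only: max(51/1, 693/205) = 51 servings → $15.30.
tofu + canned tuna: the both-tight solution has a negative serving — not a feasible corner.
tofu + carrots with both tight: 5.061 servings and 0.3935 servings → $4.42.
canned tuna + carrots with both tight: 2.15 servings and 1.545 servings → $3.80.
Cheapest feasible corner: $3.80.

$3.80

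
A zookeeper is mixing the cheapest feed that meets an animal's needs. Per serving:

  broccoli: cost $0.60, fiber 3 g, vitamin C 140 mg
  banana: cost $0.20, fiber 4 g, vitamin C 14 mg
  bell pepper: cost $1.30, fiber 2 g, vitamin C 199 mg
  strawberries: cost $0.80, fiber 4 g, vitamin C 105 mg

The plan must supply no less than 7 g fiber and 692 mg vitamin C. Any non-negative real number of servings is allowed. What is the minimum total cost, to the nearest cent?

The cheapest plan sits at a corner of the feasible region — with two constraints it uses at most two foods.
broccoli only: max(7/3, 692/140) = 4.943 servings → $2.97.
banana only: max(7/4, 692/14) = 49.43 servings → $9.89.
bell pepper only: max(7/2, 692/199) = 3.5 servings → $4.55.
strawberries only: max(7/4, 692/105) = 6.59 servings → $5.27.
broccoli + banana: intersection lies outside the first quadrant.
broccoli + bell pepper with both tight: 0.02839 servings and 3.457 servings → $4.51.
broccoli + strawberries: the both-tight solution has a negative serving — not a feasible corner.
banana + bell pepper with both tight: 0.01172 servings and 3.477 servings → $4.52.
banana + strawberries: the both-tight solution has a negative serving — not a feasible corner.
bell pepper + strawberries with both tight: 3.469 servings and 0.01536 servings → $4.52.
Cheapest feasible corner: $2.97.

$2.97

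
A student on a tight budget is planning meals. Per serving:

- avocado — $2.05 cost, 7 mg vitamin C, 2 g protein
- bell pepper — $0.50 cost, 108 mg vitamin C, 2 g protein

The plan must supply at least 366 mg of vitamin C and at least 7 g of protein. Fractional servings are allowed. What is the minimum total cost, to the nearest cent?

$1.75

Minimising a linear cost over {vitamin C ≥ 366, protein ≥ 7, servings ≥ 0} — the optimum is at a vertex, using one or two foods.
avocado only: max(366/7, 7/2) = 52.29 servings → $107.19.
bell pepper only: max(366/108, 7/2) = 3.5 servings → $1.75.
avocado + bell pepper with both tight: 0.1188 servings and 3.381 servings → $1.93.
So the least-cost plan costs $1.75.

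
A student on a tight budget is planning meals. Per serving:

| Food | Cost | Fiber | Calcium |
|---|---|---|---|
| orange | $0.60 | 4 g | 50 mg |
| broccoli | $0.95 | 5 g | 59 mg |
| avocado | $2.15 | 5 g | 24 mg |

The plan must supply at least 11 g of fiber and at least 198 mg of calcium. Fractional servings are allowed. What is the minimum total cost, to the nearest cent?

$2.38

For a min-cost LP with two ≥-constraints, a basic feasible solution has at most two positive variables.
orange only: max(11/4, 198/50) = 3.96 servings → $2.38.
broccoli only: max(11/5, 198/59) = 3.356 servings → $3.19.
avocado only: max(11/5, 198/24) = 8.25 servings → $17.74.
orange + broccoli: the both-tight solution has a negative serving — not a feasible corner.
orange + avocado with both targets exact would need a negative amount; discard.
broccoli + avocado: intersection lies outside the first quadrant.
So the least-cost plan costs $2.38.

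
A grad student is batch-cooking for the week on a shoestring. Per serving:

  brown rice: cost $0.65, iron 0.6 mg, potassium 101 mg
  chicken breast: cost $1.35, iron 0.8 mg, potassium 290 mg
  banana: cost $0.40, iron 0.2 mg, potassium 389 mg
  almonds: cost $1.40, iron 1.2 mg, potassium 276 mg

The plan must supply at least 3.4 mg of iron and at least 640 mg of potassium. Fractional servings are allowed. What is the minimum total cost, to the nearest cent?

The cheapest plan sits at a corner of the feasible region — with two constraints it uses at most two foods.
brown rice only: max(3.4/0.6, 640/101) = 6.337 servings → $4.12.
chicken breast only: max(3.4/0.8, 640/290) = 4.25 servings → $5.74.
banana only: max(3.4/0.2, 640/389) = 17 servings → $6.80.
almonds only: max(3.4/1.2, 640/276) = 2.833 servings → $3.97.
brown rice + chicken breast with both tight: 5.086 servings and 0.4356 servings → $3.89.
brown rice + banana with both tight: 5.603 servings and 0.1904 servings → $3.72.
brown rice + almonds with both tight: 3.838 servings and 0.9144 servings → $3.77.
chicken breast + banana: the both-tight solution has a negative serving — not a feasible corner.
chicken breast + almonds with both targets exact would need a negative amount; discard.
banana + almonds: intersection lies outside the first quadrant.
The minimum over all feasible corners is $3.72.

$3.72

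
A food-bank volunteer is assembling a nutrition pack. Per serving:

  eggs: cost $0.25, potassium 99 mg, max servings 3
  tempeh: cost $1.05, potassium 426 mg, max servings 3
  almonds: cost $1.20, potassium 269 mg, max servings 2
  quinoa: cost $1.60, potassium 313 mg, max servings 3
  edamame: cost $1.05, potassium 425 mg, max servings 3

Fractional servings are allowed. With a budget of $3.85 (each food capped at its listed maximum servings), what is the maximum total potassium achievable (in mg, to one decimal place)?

Potassium per dollar: tempeh 405.7, edamame 404.8, eggs 396, almonds 224.2, quinoa 195.6.
Take 3 servings of tempeh: spends $3.15, +1278.0 mg potassium (running total 1278.0 mg).
Take 0.6667 servings of edamame: spends $0.70, +283.3 mg potassium (running total 1561.3 mg).
Greedy by best ratio exhausts the cost allowance optimally: 1561.3 mg.

1561.3 mg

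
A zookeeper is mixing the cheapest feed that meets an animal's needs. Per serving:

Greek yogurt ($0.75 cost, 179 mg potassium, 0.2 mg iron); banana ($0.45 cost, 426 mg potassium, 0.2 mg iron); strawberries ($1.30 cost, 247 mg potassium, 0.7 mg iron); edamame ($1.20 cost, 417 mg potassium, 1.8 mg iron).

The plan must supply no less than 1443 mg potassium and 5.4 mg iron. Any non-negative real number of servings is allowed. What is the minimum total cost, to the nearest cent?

$3.76

The cheapest plan sits at a corner of the feasible region — with two constraints it uses at most two foods.
Greek yogurt only: max(1443/179, 5.4/0.2) = 27 servings → $20.25.
banana only: max(1443/426, 5.4/0.2) = 27 servings → $12.15.
strawberries only: max(1443/247, 5.4/0.7) = 7.714 servings → $10.03.
edamame only: max(1443/417, 5.4/1.8) = 3.46 servings → $4.15.
Greek yogurt + banana with both targets exact would need a negative amount; discard.
Greek yogurt + strawberries: intersection lies outside the first quadrant.
Greek yogurt + edamame with both tight: 1.447 servings and 2.839 servings → $4.49.
banana + strawberries: intersection lies outside the first quadrant.
banana + edamame with both tight: 0.5057 servings and 2.944 servings → $3.76.
strawberries + edamame with both tight: 2.263 servings and 2.12 servings → $5.49.
The minimum over all feasible corners is $3.76.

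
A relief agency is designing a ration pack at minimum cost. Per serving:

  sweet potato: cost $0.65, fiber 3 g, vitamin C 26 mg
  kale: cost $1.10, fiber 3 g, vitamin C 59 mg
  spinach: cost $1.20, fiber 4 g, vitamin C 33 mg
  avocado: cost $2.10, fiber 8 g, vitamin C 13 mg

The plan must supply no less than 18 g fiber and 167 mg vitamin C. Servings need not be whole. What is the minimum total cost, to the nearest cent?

For a min-cost LP with two ≥-constraints, a basic feasible solution has at most two positive variables.
sweet potato only: max(18/3, 167/26) = 6.423 servings → $4.17.
kale only: max(18/3, 167/59) = 6 servings → $6.60.
spinach only: max(18/4, 167/33) = 5.061 servings → $6.07.
avocado only: max(18/8, 167/13) = 12.85 servings → $26.98.
sweet potato + kale with both tight: 5.667 servings and 0.3333 servings → $4.05.
sweet potato + spinach: intersection lies outside the first quadrant.
sweet potato + avocado: intersection lies outside the first quadrant.
kale + spinach with both tight: 0.5401 servings and 4.095 servings → $5.51.
kale + avocado with both tight: 2.545 servings and 1.296 servings → $5.52.
spinach + avocado: intersection lies outside the first quadrant.
So the least-cost plan costs $4.05.

$4.05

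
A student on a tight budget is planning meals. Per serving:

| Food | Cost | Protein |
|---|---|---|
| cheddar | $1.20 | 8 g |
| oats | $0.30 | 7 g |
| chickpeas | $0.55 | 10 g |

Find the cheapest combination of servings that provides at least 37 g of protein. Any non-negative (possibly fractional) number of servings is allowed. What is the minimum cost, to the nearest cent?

$1.59

Cost per g of protein: oats $0.0429, chickpeas $0.0550, cheddar $0.1500.
With no serving limits, use only oats: 37 g / 7 g = 5.286 servings × $0.30 = $1.59.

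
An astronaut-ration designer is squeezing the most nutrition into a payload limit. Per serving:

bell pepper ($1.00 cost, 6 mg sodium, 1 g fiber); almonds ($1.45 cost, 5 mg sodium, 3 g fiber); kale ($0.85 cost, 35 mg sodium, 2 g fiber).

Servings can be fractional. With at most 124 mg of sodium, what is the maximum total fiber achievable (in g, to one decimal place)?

74.4 g

Fiber per mg sodium: almonds 0.6, bell pepper 0.1667, kale 0.05714.
With no serving limits, spend the whole sodium allowance on almonds: 124 mg / 5 mg × 3 g = 74.4 g.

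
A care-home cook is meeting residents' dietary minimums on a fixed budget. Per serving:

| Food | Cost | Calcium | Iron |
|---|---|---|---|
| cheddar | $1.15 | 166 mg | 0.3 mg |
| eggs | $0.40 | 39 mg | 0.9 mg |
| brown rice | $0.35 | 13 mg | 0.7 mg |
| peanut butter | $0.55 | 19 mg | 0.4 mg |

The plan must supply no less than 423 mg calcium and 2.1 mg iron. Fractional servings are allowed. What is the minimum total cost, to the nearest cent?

Compare the cost at each extreme point of the feasible region.
cheddar only: max(423/166, 2.1/0.3) = 7 servings → $8.05.
eggs only: max(423/39, 2.1/0.9) = 10.85 servings → $4.34.
brown rice only: max(423/13, 2.1/0.7) = 32.54 servings → $11.39.
peanut butter only: max(423/19, 2.1/0.4) = 22.26 servings → $12.24.
cheddar + eggs with both tight: 2.17 servings and 1.61 servings → $3.14.
cheddar + brown rice with both tight: 2.394 servings and 1.974 servings → $3.44.
cheddar + peanut butter with both tight: 2.13 servings and 3.652 servings → $4.46.
eggs + brown rice: the both-tight solution has a negative serving — not a feasible corner.
eggs + peanut butter: intersection lies outside the first quadrant.
brown rice + peanut butter: the both-tight solution has a negative serving — not a feasible corner.
So the least-cost plan costs $3.14.

$3.14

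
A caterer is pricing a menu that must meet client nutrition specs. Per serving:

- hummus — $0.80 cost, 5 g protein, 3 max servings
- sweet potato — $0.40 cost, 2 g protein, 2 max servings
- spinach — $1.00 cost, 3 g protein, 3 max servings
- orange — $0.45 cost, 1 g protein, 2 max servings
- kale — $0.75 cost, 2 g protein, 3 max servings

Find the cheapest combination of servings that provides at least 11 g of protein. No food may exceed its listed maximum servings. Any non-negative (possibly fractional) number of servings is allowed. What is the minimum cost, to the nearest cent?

$1.76

Cost per g of protein: hummus $0.1600, sweet potato $0.2000, spinach $0.3333, kale $0.3750, orange $0.4500.
Take 2.2 servings of hummus: +11.0 g protein for $1.76 (total $1.76, still need 0.0 g).
Filling from the cheapest source first is optimal under one linear minimum: $1.76.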